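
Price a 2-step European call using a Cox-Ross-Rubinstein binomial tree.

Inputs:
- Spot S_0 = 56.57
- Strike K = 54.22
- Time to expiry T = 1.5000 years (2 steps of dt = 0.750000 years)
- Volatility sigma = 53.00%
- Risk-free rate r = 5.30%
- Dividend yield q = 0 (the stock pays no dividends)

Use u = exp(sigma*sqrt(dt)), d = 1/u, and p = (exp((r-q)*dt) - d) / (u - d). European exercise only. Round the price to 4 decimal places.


dt = T/N = 0.750000
u = exp(sigma*sqrt(dt)) = 1.582480; d = 1/u = 0.631919
p = (exp((r-q)*dt) - d) / (u - d) = 0.429884
Discount per step: exp(-r*dt) = 0.961030
Stock lattice S(k, i) with i counting down-moves:
  k=0: S(0,0) = 56.5700
  k=1: S(1,0) = 89.5209; S(1,1) = 35.7477
  k=2: S(2,0) = 141.6651; S(2,1) = 56.5700; S(2,2) = 22.5897
Terminal payoffs V(N, i) = max(S_T - K, 0):
  V(2,0) = 87.445088; V(2,1) = 2.350000; V(2,2) = 0.000000
Backward induction: V(k, i) = exp(-r*dt) * [p * V(k+1, i) + (1-p) * V(k+1, i+1)].
  V(1,0) = exp(-r*dt) * [p*87.445088 + (1-p)*2.350000] = 37.413885
  V(1,1) = exp(-r*dt) * [p*2.350000 + (1-p)*0.000000] = 0.970859
  V(0,0) = exp(-r*dt) * [p*37.413885 + (1-p)*0.970859] = 15.988788

Answer: Price = V(0,0) = 15.9888


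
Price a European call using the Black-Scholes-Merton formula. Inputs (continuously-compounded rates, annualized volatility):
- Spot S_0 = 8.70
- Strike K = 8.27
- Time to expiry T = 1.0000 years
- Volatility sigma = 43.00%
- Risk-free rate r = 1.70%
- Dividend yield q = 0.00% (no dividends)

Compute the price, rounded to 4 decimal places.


Answer: Price = 1.7347

Derivation:
d1 = (ln(S/K) + (r - q + 0.5*sigma^2) * T) / (sigma * sqrt(T)) = 0.37241515
d2 = d1 - sigma * sqrt(T) = -0.05758485
exp(-rT) = 0.98314368; exp(-qT) = 1.00000000
C = S_0 * exp(-qT) * N(d1) - K * exp(-rT) * N(d2)
N(d1) = 0.64520811; N(d2) = 0.47703966
C = 8.7000 * 1.00000000 * 0.64520811 - 8.2700 * 0.98314368 * 0.47703966 = 1.7347


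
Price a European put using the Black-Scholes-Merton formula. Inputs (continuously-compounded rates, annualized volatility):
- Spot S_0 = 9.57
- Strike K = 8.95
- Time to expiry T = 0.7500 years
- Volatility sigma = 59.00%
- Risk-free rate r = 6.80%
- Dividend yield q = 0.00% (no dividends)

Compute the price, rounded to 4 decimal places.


d1 = (ln(S/K) + (r - q + 0.5*sigma^2) * T) / (sigma * sqrt(T)) = 0.48637782
d2 = d1 - sigma * sqrt(T) = -0.02457717
exp(-rT) = 0.95027867; exp(-qT) = 1.00000000
P = K * exp(-rT) * N(-d2) - S_0 * exp(-qT) * N(-d1)
N(-d1) = 0.31334966; N(-d2) = 0.50980388
P = 8.9500 * 0.95027867 * 0.50980388 - 9.5700 * 1.00000000 * 0.31334966 = 1.3371

Answer: Price = 1.3371


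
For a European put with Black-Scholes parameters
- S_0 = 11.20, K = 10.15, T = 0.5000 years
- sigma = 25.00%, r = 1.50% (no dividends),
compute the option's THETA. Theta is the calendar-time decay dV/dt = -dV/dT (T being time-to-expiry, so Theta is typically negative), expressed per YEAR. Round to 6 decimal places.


d1 = 0.6876758987; d2 = 0.5108992034
phi(d1) = 0.3149354430; exp(-qT) = 1.0000000000; exp(-rT) = 0.9925280548
Theta = -S*exp(-qT)*phi(d1)*sigma/(2*sqrt(T)) + r*K*exp(-rT)*N(-d2) - q*S*exp(-qT)*N(-d1)
N(-d1) = 0.2458284503; N(-d2) = 0.3047108195; sqrt(T) = 0.7071067812
Term 1 = -11.2000 * 1.0000000000 * 0.3149354430 * 0.2500 / (2 * 0.7071067812) = -0.6235403647
Term 2 = 0.0150 * 10.1500 * 0.9925280548 * 0.3047108195 = 0.0460455821
Term 3 = 0 (no dividend yield, q = 0)
Theta = -0.6235403647 + (0.0460455821) + (0.0000000000) = -0.577495

Answer: Theta = -0.577495


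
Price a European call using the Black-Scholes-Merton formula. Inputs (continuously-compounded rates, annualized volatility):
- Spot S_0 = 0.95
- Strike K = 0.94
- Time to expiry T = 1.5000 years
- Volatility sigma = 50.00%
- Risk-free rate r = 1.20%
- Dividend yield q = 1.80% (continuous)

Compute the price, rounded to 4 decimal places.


d1 = (ln(S/K) + (r - q + 0.5*sigma^2) * T) / (sigma * sqrt(T)) = 0.30876979
d2 = d1 - sigma * sqrt(T) = -0.30360264
exp(-rT) = 0.98216103; exp(-qT) = 0.97336124
C = S_0 * exp(-qT) * N(d1) - K * exp(-rT) * N(d2)
N(d1) = 0.62125168; N(d2) = 0.38071532
C = 0.9500 * 0.97336124 * 0.62125168 - 0.9400 * 0.98216103 * 0.38071532 = 0.2230

Answer: Price = 0.2230


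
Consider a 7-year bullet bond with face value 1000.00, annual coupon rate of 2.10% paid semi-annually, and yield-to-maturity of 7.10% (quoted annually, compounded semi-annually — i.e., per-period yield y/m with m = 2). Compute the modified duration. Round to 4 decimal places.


Coupon per period c = face * coupon_rate / m = 10.500000
Periods per year m = 2; per-period yield y/m = 0.035500
Number of cashflows N = 14
Cashflows (t years, CF_t, discount factor 1/(1+y/m)^(m*t), PV):
  t = 0.5000: CF_t = 10.500000, DF = 0.965717, PV = 10.140029
  t = 1.0000: CF_t = 10.500000, DF = 0.932609, PV = 9.792399
  t = 1.5000: CF_t = 10.500000, DF = 0.900637, PV = 9.456686
  t = 2.0000: CF_t = 10.500000, DF = 0.869760, PV = 9.132483
  t = 2.5000: CF_t = 10.500000, DF = 0.839942, PV = 8.819395
  t = 3.0000: CF_t = 10.500000, DF = 0.811147, PV = 8.517040
  t = 3.5000: CF_t = 10.500000, DF = 0.783338, PV = 8.225051
  t = 4.0000: CF_t = 10.500000, DF = 0.756483, PV = 7.943072
  t = 4.5000: CF_t = 10.500000, DF = 0.730549, PV = 7.670760
  t = 5.0000: CF_t = 10.500000, DF = 0.705503, PV = 7.407783
  t = 5.5000: CF_t = 10.500000, DF = 0.681316, PV = 7.153823
  t = 6.0000: CF_t = 10.500000, DF = 0.657959, PV = 6.908568
  t = 6.5000: CF_t = 10.500000, DF = 0.635402, PV = 6.671722
  t = 7.0000: CF_t = 1010.500000, DF = 0.613619, PV = 620.061651
Price P = sum_t PV_t = 727.900462
First compute Macaulay numerator sum_t t * PV_t:
  t * PV_t at t = 0.5000: 5.070014
  t * PV_t at t = 1.0000: 9.792399
  t * PV_t at t = 1.5000: 14.185030
  t * PV_t at t = 2.0000: 18.264967
  t * PV_t at t = 2.5000: 22.048487
  t * PV_t at t = 3.0000: 25.551120
  t * PV_t at t = 3.5000: 28.787677
  t * PV_t at t = 4.0000: 31.772286
  t * PV_t at t = 4.5000: 34.518418
  t * PV_t at t = 5.0000: 37.038916
  t * PV_t at t = 5.5000: 39.346024
  t * PV_t at t = 6.0000: 41.451410
  t * PV_t at t = 6.5000: 43.366195
  t * PV_t at t = 7.0000: 4340.431560
Macaulay duration D = 4691.624502 / 727.900462 = 6.445420
Modified duration = D / (1 + y/m) = 6.445420 / (1 + 0.035500) = 6.224452

Answer: Modified duration = 6.2245


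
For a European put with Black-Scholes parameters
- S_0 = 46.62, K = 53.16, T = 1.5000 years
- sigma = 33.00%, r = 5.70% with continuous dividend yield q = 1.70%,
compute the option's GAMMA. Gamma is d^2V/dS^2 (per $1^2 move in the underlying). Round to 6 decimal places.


Answer: Gamma = 0.020633

Derivation:
d1 = 0.0257280541; d2 = -0.3784377535
phi(d1) = 0.3988102658; exp(-qT) = 0.9748223790; exp(-rT) = 0.9180531431
Gamma = exp(-qT) * phi(d1) / (S * sigma * sqrt(T)) = 0.9748223790 * 0.3988102658 / (46.6200 * 0.3300 * 1.2247448714) = 0.020633


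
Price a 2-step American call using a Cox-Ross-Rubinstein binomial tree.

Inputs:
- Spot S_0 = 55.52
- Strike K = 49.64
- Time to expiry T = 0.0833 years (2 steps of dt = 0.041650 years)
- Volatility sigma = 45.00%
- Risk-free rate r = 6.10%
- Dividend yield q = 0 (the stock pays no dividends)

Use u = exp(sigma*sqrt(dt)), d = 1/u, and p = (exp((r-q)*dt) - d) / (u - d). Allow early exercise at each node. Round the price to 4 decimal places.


dt = T/N = 0.041650
u = exp(sigma*sqrt(dt)) = 1.096187; d = 1/u = 0.912253
p = (exp((r-q)*dt) - d) / (u - d) = 0.490887
Discount per step: exp(-r*dt) = 0.997463
Stock lattice S(k, i) with i counting down-moves:
  k=0: S(0,0) = 55.5200
  k=1: S(1,0) = 60.8603; S(1,1) = 50.6483
  k=2: S(2,0) = 66.7142; S(2,1) = 55.5200; S(2,2) = 46.2041
Terminal payoffs V(N, i) = max(S_T - K, 0):
  V(2,0) = 17.074232; V(2,1) = 5.880000; V(2,2) = 0.000000
Backward induction: V(k, i) = exp(-r*dt) * [p * V(k+1, i) + (1-p) * V(k+1, i+1)]; then take max(V_cont, immediate exercise) for American.
  V(1,0) = exp(-r*dt) * [p*17.074232 + (1-p)*5.880000] = 11.346242; exercise = 11.220284; V(1,0) = max -> 11.346242
  V(1,1) = exp(-r*dt) * [p*5.880000 + (1-p)*0.000000] = 2.879093; exercise = 1.008308; V(1,1) = max -> 2.879093
  V(0,0) = exp(-r*dt) * [p*11.346242 + (1-p)*2.879093] = 7.017656; exercise = 5.880000; V(0,0) = max -> 7.017656

Answer: Price = V(0,0) = 7.0177


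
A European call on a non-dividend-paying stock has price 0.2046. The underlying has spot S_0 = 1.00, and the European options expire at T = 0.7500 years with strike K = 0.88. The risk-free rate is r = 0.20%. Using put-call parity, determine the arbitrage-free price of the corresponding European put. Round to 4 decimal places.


Answer: Put price = 0.0833

Derivation:
Put-call parity: C - P = S_0 * exp(-qT) - K * exp(-rT).
S_0 * exp(-qT) = 1.0000 * 1.00000000 = 1.00000000
K * exp(-rT) = 0.8800 * 0.99850112 = 0.87868099
P = C - S*exp(-qT) + K*exp(-rT)
P = 0.2046 - 1.00000000 + 0.87868099 = 0.0833


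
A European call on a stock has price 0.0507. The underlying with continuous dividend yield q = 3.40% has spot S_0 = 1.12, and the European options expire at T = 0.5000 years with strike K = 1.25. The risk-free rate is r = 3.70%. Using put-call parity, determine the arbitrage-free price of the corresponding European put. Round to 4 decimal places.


Put-call parity: C - P = S_0 * exp(-qT) - K * exp(-rT).
S_0 * exp(-qT) = 1.1200 * 0.98314368 = 1.10112093
K * exp(-rT) = 1.2500 * 0.98167007 = 1.22708759
P = C - S*exp(-qT) + K*exp(-rT)
P = 0.0507 - 1.10112093 + 1.22708759 = 0.1767

Answer: Put price = 0.1767


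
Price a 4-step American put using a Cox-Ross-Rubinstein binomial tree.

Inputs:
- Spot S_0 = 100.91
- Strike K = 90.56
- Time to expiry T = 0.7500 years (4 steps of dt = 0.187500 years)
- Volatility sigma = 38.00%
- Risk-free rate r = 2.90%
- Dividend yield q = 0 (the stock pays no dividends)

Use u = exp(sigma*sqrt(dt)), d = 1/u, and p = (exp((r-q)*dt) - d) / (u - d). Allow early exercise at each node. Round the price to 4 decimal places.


Answer: Price = V(0,0) = 7.7281

Derivation:
dt = T/N = 0.187500
u = exp(sigma*sqrt(dt)) = 1.178856; d = 1/u = 0.848280
p = (exp((r-q)*dt) - d) / (u - d) = 0.475450
Discount per step: exp(-r*dt) = 0.994577
Stock lattice S(k, i) with i counting down-moves:
  k=0: S(0,0) = 100.9100
  k=1: S(1,0) = 118.9584; S(1,1) = 85.5999
  k=2: S(2,0) = 140.2349; S(2,1) = 100.9100; S(2,2) = 72.6127
  k=3: S(3,0) = 165.3168; S(3,1) = 118.9584; S(3,2) = 85.5999; S(3,3) = 61.5959
  k=4: S(4,0) = 194.8847; S(4,1) = 140.2349; S(4,2) = 100.9100; S(4,3) = 72.6127; S(4,4) = 52.2505
Terminal payoffs V(N, i) = max(K - S_T, 0):
  V(4,0) = 0.000000; V(4,1) = 0.000000; V(4,2) = 0.000000; V(4,3) = 17.947333; V(4,4) = 38.309486
Backward induction: V(k, i) = exp(-r*dt) * [p * V(k+1, i) + (1-p) * V(k+1, i+1)]; then take max(V_cont, immediate exercise) for American.
  V(3,0) = exp(-r*dt) * [p*0.000000 + (1-p)*0.000000] = 0.000000; exercise = 0.000000; V(3,0) = max -> 0.000000
  V(3,1) = exp(-r*dt) * [p*0.000000 + (1-p)*0.000000] = 0.000000; exercise = 0.000000; V(3,1) = max -> 0.000000
  V(3,2) = exp(-r*dt) * [p*0.000000 + (1-p)*17.947333] = 9.363228; exercise = 4.960092; V(3,2) = max -> 9.363228
  V(3,3) = exp(-r*dt) * [p*17.947333 + (1-p)*38.309486] = 28.473063; exercise = 28.964147; V(3,3) = max -> 28.964147
  V(2,0) = exp(-r*dt) * [p*0.000000 + (1-p)*0.000000] = 0.000000; exercise = 0.000000; V(2,0) = max -> 0.000000
  V(2,1) = exp(-r*dt) * [p*0.000000 + (1-p)*9.363228] = 4.884851; exercise = 0.000000; V(2,1) = max -> 4.884851
  V(2,2) = exp(-r*dt) * [p*9.363228 + (1-p)*28.964147] = 19.538367; exercise = 17.947333; V(2,2) = max -> 19.538367
  V(1,0) = exp(-r*dt) * [p*0.000000 + (1-p)*4.884851] = 2.548455; exercise = 0.000000; V(1,0) = max -> 2.548455
  V(1,1) = exp(-r*dt) * [p*4.884851 + (1-p)*19.538367] = 12.503186; exercise = 4.960092; V(1,1) = max -> 12.503186
  V(0,0) = exp(-r*dt) * [p*2.548455 + (1-p)*12.503186] = 7.728076; exercise = 0.000000; V(0,0) = max -> 7.728076


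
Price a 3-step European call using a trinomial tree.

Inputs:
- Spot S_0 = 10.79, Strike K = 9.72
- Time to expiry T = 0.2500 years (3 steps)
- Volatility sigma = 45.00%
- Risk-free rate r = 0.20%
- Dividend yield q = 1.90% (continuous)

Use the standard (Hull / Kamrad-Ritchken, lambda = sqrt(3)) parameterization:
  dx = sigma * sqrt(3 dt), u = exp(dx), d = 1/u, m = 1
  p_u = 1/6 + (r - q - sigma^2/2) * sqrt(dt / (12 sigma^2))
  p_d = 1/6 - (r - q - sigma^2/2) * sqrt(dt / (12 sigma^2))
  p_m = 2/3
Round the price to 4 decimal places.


Answer: Price = V(0,0) = 1.5468

Derivation:
dt = T/N = 0.083333; dx = sigma*sqrt(3*dt) = 0.225000
u = exp(dx) = 1.252323; d = 1/u = 0.798516
p_u = 0.144769, p_m = 0.666667, p_d = 0.188565
Discount per step: exp(-r*dt) = 0.999833
Stock lattice S(k, j) with j the centered position index:
  k=0: S(0,+0) = 10.7900
  k=1: S(1,-1) = 8.6160; S(1,+0) = 10.7900; S(1,+1) = 13.5126
  k=2: S(2,-2) = 6.8800; S(2,-1) = 8.6160; S(2,+0) = 10.7900; S(2,+1) = 13.5126; S(2,+2) = 16.9221
  k=3: S(3,-3) = 5.4938; S(3,-2) = 6.8800; S(3,-1) = 8.6160; S(3,+0) = 10.7900; S(3,+1) = 13.5126; S(3,+2) = 16.9221; S(3,+3) = 21.1919
Terminal payoffs V(N, j) = max(S_T - K, 0):
  V(3,-3) = 0.000000; V(3,-2) = 0.000000; V(3,-1) = 0.000000; V(3,+0) = 1.070000; V(3,+1) = 3.792562; V(3,+2) = 7.202088; V(3,+3) = 11.471916
Backward induction: V(k, j) = exp(-r*dt) * [p_u * V(k+1, j+1) + p_m * V(k+1, j) + p_d * V(k+1, j-1)]
  V(2,-2) = exp(-r*dt) * [p_u*0.000000 + p_m*0.000000 + p_d*0.000000] = 0.000000
  V(2,-1) = exp(-r*dt) * [p_u*1.070000 + p_m*0.000000 + p_d*0.000000] = 0.154876
  V(2,+0) = exp(-r*dt) * [p_u*3.792562 + p_m*1.070000 + p_d*0.000000] = 1.262167
  V(2,+1) = exp(-r*dt) * [p_u*7.202088 + p_m*3.792562 + p_d*1.070000] = 3.772146
  V(2,+2) = exp(-r*dt) * [p_u*11.471916 + p_m*7.202088 + p_d*3.792562] = 7.176112
  V(1,-1) = exp(-r*dt) * [p_u*1.262167 + p_m*0.154876 + p_d*0.000000] = 0.285925
  V(1,+0) = exp(-r*dt) * [p_u*3.772146 + p_m*1.262167 + p_d*0.154876] = 1.416501
  V(1,+1) = exp(-r*dt) * [p_u*7.176112 + p_m*3.772146 + p_d*1.262167] = 3.791007
  V(0,+0) = exp(-r*dt) * [p_u*3.791007 + p_m*1.416501 + p_d*0.285925] = 1.546810


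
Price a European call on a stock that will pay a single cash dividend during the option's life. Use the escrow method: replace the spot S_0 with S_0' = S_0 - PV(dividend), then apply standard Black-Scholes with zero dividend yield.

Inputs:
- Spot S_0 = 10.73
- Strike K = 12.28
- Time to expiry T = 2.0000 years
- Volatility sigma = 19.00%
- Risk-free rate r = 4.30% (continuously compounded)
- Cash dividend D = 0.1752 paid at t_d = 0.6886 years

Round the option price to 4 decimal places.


Answer: Price = 0.8460

Derivation:
PV(D) = D * exp(-r * t_d) = 0.1752 * 0.97082428 = 0.17008841
S_0' = S_0 - PV(D) = 10.7300 - 0.17008841 = 10.55991159
d1 = (ln(S_0'/K) + (r + sigma^2/2)*T) / (sigma*sqrt(T)) = -0.10720862
d2 = d1 - sigma*sqrt(T) = -0.37590919
exp(-rT) = 0.91759423
N(d1) = 0.45731174; N(d2) = 0.35349220
C = S_0' * N(d1) - K * exp(-rT) * N(d2) = 10.55991159 * 0.45731174 - 12.2800 * 0.91759423 * 0.35349220 = 0.8460


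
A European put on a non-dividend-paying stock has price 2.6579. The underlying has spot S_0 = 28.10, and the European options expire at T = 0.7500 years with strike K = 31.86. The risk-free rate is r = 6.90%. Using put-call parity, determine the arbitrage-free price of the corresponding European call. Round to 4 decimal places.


Answer: Call price = 0.5047

Derivation:
Put-call parity: C - P = S_0 * exp(-qT) - K * exp(-rT).
S_0 * exp(-qT) = 28.1000 * 1.00000000 = 28.10000000
K * exp(-rT) = 31.8600 * 0.94956623 = 30.25318005
C = P + S*exp(-qT) - K*exp(-rT)
C = 2.6579 + 28.10000000 - 30.25318005 = 0.5047


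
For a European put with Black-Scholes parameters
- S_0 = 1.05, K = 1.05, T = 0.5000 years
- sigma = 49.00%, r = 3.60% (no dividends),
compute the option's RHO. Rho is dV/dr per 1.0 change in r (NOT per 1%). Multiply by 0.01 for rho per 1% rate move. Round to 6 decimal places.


d1 = 0.2251918637; d2 = -0.1212904591
phi(d1) = 0.3889539896; exp(-qT) = 1.0000000000; exp(-rT) = 0.9821610324
N(-d2) = 0.5482695116
Rho = -K*T*exp(-rT)*N(-d2) = -1.0500 * 0.5000 * 0.9821610324 * 0.5482695116 = -0.282707

Answer: Rho = -0.282707


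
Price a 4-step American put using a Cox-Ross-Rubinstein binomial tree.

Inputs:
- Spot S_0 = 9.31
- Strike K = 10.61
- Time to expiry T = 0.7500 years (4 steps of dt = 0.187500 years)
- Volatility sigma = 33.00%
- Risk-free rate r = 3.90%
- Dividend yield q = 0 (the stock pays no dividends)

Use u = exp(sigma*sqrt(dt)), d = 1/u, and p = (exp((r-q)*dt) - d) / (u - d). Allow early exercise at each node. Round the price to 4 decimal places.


Answer: Price = V(0,0) = 1.7966

Derivation:
dt = T/N = 0.187500
u = exp(sigma*sqrt(dt)) = 1.153608; d = 1/u = 0.866846
p = (exp((r-q)*dt) - d) / (u - d) = 0.489931
Discount per step: exp(-r*dt) = 0.992714
Stock lattice S(k, i) with i counting down-moves:
  k=0: S(0,0) = 9.3100
  k=1: S(1,0) = 10.7401; S(1,1) = 8.0703
  k=2: S(2,0) = 12.3898; S(2,1) = 9.3100; S(2,2) = 6.9957
  k=3: S(3,0) = 14.2930; S(3,1) = 10.7401; S(3,2) = 8.0703; S(3,3) = 6.0642
  k=4: S(4,0) = 16.4885; S(4,1) = 12.3898; S(4,2) = 9.3100; S(4,3) = 6.9957; S(4,4) = 5.2567
Terminal payoffs V(N, i) = max(K - S_T, 0):
  V(4,0) = 0.000000; V(4,1) = 0.000000; V(4,2) = 1.300000; V(4,3) = 3.614265; V(4,4) = 5.353253
Backward induction: V(k, i) = exp(-r*dt) * [p * V(k+1, i) + (1-p) * V(k+1, i+1)]; then take max(V_cont, immediate exercise) for American.
  V(3,0) = exp(-r*dt) * [p*0.000000 + (1-p)*0.000000] = 0.000000; exercise = 0.000000; V(3,0) = max -> 0.000000
  V(3,1) = exp(-r*dt) * [p*0.000000 + (1-p)*1.300000] = 0.658259; exercise = 0.000000; V(3,1) = max -> 0.658259
  V(3,2) = exp(-r*dt) * [p*1.300000 + (1-p)*3.614265] = 2.462363; exercise = 2.539666; V(3,2) = max -> 2.539666
  V(3,3) = exp(-r*dt) * [p*3.614265 + (1-p)*5.353253] = 4.468474; exercise = 4.545776; V(3,3) = max -> 4.545776
  V(2,0) = exp(-r*dt) * [p*0.000000 + (1-p)*0.658259] = 0.333311; exercise = 0.000000; V(2,0) = max -> 0.333311
  V(2,1) = exp(-r*dt) * [p*0.658259 + (1-p)*2.539666] = 1.606119; exercise = 1.300000; V(2,1) = max -> 1.606119
  V(2,2) = exp(-r*dt) * [p*2.539666 + (1-p)*4.545776] = 3.536962; exercise = 3.614265; V(2,2) = max -> 3.614265
  V(1,0) = exp(-r*dt) * [p*0.333311 + (1-p)*1.606119] = 0.975373; exercise = 0.000000; V(1,0) = max -> 0.975373
  V(1,1) = exp(-r*dt) * [p*1.606119 + (1-p)*3.614265] = 2.611247; exercise = 2.539666; V(1,1) = max -> 2.611247
  V(0,0) = exp(-r*dt) * [p*0.975373 + (1-p)*2.611247] = 1.796596; exercise = 1.300000; V(0,0) = max -> 1.796596


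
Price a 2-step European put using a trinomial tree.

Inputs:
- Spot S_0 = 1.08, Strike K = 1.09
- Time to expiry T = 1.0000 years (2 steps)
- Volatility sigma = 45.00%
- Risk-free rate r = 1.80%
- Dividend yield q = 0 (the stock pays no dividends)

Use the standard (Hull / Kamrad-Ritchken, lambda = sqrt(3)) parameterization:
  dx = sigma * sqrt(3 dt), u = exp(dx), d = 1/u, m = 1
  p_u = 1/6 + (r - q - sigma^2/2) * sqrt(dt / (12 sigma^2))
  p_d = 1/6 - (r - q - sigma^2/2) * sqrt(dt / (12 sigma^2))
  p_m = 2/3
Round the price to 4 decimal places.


dt = T/N = 0.500000; dx = sigma*sqrt(3*dt) = 0.551135
u = exp(dx) = 1.735222; d = 1/u = 0.576295
p_u = 0.128904, p_m = 0.666667, p_d = 0.204430
Discount per step: exp(-r*dt) = 0.991040
Stock lattice S(k, j) with j the centered position index:
  k=0: S(0,+0) = 1.0800
  k=1: S(1,-1) = 0.6224; S(1,+0) = 1.0800; S(1,+1) = 1.8740
  k=2: S(2,-2) = 0.3587; S(2,-1) = 0.6224; S(2,+0) = 1.0800; S(2,+1) = 1.8740; S(2,+2) = 3.2519
Terminal payoffs V(N, j) = max(K - S_T, 0):
  V(2,-2) = 0.731315; V(2,-1) = 0.467601; V(2,+0) = 0.010000; V(2,+1) = 0.000000; V(2,+2) = 0.000000
Backward induction: V(k, j) = exp(-r*dt) * [p_u * V(k+1, j+1) + p_m * V(k+1, j) + p_d * V(k+1, j-1)]
  V(1,-1) = exp(-r*dt) * [p_u*0.010000 + p_m*0.467601 + p_d*0.731315] = 0.458381
  V(1,+0) = exp(-r*dt) * [p_u*0.000000 + p_m*0.010000 + p_d*0.467601] = 0.101342
  V(1,+1) = exp(-r*dt) * [p_u*0.000000 + p_m*0.000000 + p_d*0.010000] = 0.002026
  V(0,+0) = exp(-r*dt) * [p_u*0.002026 + p_m*0.101342 + p_d*0.458381] = 0.160082

Answer: Price = V(0,0) = 0.1601


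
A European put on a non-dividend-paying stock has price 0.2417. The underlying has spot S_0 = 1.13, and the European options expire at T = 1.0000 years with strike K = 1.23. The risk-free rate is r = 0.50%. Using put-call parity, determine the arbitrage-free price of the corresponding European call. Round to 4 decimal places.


Put-call parity: C - P = S_0 * exp(-qT) - K * exp(-rT).
S_0 * exp(-qT) = 1.1300 * 1.00000000 = 1.13000000
K * exp(-rT) = 1.2300 * 0.99501248 = 1.22386535
C = P + S*exp(-qT) - K*exp(-rT)
C = 0.2417 + 1.13000000 - 1.22386535 = 0.1478

Answer: Call price = 0.1478


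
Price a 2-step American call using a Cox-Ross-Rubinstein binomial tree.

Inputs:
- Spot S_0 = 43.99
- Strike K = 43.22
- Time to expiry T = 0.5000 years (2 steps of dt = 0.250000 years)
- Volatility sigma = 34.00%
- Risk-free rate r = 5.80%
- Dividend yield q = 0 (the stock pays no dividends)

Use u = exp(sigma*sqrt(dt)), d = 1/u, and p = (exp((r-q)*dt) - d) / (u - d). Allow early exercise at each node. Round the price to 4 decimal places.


Answer: Price = V(0,0) = 4.8935

Derivation:
dt = T/N = 0.250000
u = exp(sigma*sqrt(dt)) = 1.185305; d = 1/u = 0.843665
p = (exp((r-q)*dt) - d) / (u - d) = 0.500354
Discount per step: exp(-r*dt) = 0.985605
Stock lattice S(k, i) with i counting down-moves:
  k=0: S(0,0) = 43.9900
  k=1: S(1,0) = 52.1416; S(1,1) = 37.1128
  k=2: S(2,0) = 61.8036; S(2,1) = 43.9900; S(2,2) = 31.3108
Terminal payoffs V(N, i) = max(S_T - K, 0):
  V(2,0) = 18.583645; V(2,1) = 0.770000; V(2,2) = 0.000000
Backward induction: V(k, i) = exp(-r*dt) * [p * V(k+1, i) + (1-p) * V(k+1, i+1)]; then take max(V_cont, immediate exercise) for American.
  V(1,0) = exp(-r*dt) * [p*18.583645 + (1-p)*0.770000] = 9.543729; exercise = 8.921560; V(1,0) = max -> 9.543729
  V(1,1) = exp(-r*dt) * [p*0.770000 + (1-p)*0.000000] = 0.379726; exercise = 0.000000; V(1,1) = max -> 0.379726
  V(0,0) = exp(-r*dt) * [p*9.543729 + (1-p)*0.379726] = 4.893495; exercise = 0.770000; V(0,0) = max -> 4.893495


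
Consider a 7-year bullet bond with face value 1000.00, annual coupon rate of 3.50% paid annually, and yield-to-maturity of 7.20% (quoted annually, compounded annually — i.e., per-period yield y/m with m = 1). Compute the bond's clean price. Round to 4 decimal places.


Answer: Price = 801.9792

Derivation:
Coupon per period c = face * coupon_rate / m = 35.000000
Periods per year m = 1; per-period yield y/m = 0.072000
Number of cashflows N = 7
Cashflows (t years, CF_t, discount factor 1/(1+y/m)^(m*t), PV):
  t = 1.0000: CF_t = 35.000000, DF = 0.932836, PV = 32.649254
  t = 2.0000: CF_t = 35.000000, DF = 0.870183, PV = 30.456393
  t = 3.0000: CF_t = 35.000000, DF = 0.811738, PV = 28.410815
  t = 4.0000: CF_t = 35.000000, DF = 0.757218, PV = 26.502626
  t = 5.0000: CF_t = 35.000000, DF = 0.706360, PV = 24.722599
  t = 6.0000: CF_t = 35.000000, DF = 0.658918, PV = 23.062126
  t = 7.0000: CF_t = 1035.000000, DF = 0.614662, PV = 636.175372
Price P = sum_t PV_t = 801.979184


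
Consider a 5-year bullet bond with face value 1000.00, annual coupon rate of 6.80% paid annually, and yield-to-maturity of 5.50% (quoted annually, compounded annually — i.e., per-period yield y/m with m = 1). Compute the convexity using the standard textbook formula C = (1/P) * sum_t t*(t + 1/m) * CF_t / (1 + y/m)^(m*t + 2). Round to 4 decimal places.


Answer: Convexity = 22.8148

Derivation:
Coupon per period c = face * coupon_rate / m = 68.000000
Periods per year m = 1; per-period yield y/m = 0.055000
Number of cashflows N = 5
Cashflows (t years, CF_t, discount factor 1/(1+y/m)^(m*t), PV):
  t = 1.0000: CF_t = 68.000000, DF = 0.947867, PV = 64.454976
  t = 2.0000: CF_t = 68.000000, DF = 0.898452, PV = 61.094764
  t = 3.0000: CF_t = 68.000000, DF = 0.851614, PV = 57.909729
  t = 4.0000: CF_t = 68.000000, DF = 0.807217, PV = 54.890739
  t = 5.0000: CF_t = 1068.000000, DF = 0.765134, PV = 817.163490
Price P = sum_t PV_t = 1055.513698
Convexity numerator sum_t t*(t + 1/m) * CF_t / (1+y/m)^(m*t + 2):
  t = 1.0000: term = 115.819458
  t = 2.0000: term = 329.344431
  t = 3.0000: term = 624.349633
  t = 4.0000: term = 986.334333
  t = 5.0000: term = 22025.475346
Convexity = (1/P) * sum = 24081.323201 / 1055.513698 = 22.814790


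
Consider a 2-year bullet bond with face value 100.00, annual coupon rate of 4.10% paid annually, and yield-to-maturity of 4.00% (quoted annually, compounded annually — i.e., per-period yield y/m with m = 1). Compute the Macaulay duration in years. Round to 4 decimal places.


Coupon per period c = face * coupon_rate / m = 4.100000
Periods per year m = 1; per-period yield y/m = 0.040000
Number of cashflows N = 2
Cashflows (t years, CF_t, discount factor 1/(1+y/m)^(m*t), PV):
  t = 1.0000: CF_t = 4.100000, DF = 0.961538, PV = 3.942308
  t = 2.0000: CF_t = 104.100000, DF = 0.924556, PV = 96.246302
Price P = sum_t PV_t = 100.188609
Macaulay numerator sum_t t * PV_t:
  t * PV_t at t = 1.0000: 3.942308
  t * PV_t at t = 2.0000: 192.492604
Macaulay duration D = (sum_t t * PV_t) / P = 196.434911 / 100.188609 = 1.960651

Answer: Macaulay duration = 1.9607 years


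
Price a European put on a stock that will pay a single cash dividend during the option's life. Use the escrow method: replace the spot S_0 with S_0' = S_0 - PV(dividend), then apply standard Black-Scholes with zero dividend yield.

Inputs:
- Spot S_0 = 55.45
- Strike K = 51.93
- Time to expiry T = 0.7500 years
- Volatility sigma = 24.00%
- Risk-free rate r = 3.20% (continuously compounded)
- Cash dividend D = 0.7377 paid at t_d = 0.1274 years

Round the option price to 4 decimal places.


Answer: Price = 2.6432

Derivation:
PV(D) = D * exp(-r * t_d) = 0.7377 * 0.99593150 = 0.73469867
S_0' = S_0 - PV(D) = 55.4500 - 0.73469867 = 54.71530133
d1 = (ln(S_0'/K) + (r + sigma^2/2)*T) / (sigma*sqrt(T)) = 0.47076537
d2 = d1 - sigma*sqrt(T) = 0.26291927
exp(-rT) = 0.97628571
N(-d1) = 0.31890415; N(-d2) = 0.39630640
P = K * exp(-rT) * N(-d2) - S_0' * N(-d1) = 51.9300 * 0.97628571 * 0.39630640 - 54.71530133 * 0.31890415 = 2.6432


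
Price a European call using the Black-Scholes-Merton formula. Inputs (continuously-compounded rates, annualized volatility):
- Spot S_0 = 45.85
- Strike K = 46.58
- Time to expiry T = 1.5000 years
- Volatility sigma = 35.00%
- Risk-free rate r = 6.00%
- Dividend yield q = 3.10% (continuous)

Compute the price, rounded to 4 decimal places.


Answer: Price = 7.9392

Derivation:
d1 = (ln(S/K) + (r - q + 0.5*sigma^2) * T) / (sigma * sqrt(T)) = 0.27895940
d2 = d1 - sigma * sqrt(T) = -0.14970130
exp(-rT) = 0.91393119; exp(-qT) = 0.95456456
C = S_0 * exp(-qT) * N(d1) - K * exp(-rT) * N(d2)
N(d1) = 0.60986201; N(d2) = 0.44050014
C = 45.8500 * 0.95456456 * 0.60986201 - 46.5800 * 0.91393119 * 0.44050014 = 7.9392


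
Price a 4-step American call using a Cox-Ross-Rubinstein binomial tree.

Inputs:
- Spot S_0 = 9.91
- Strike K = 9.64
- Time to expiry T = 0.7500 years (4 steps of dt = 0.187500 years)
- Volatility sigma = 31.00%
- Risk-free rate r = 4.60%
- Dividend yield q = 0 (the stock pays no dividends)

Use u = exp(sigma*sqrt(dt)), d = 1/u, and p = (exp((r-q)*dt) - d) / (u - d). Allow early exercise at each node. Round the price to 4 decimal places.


Answer: Price = V(0,0) = 1.3327

Derivation:
dt = T/N = 0.187500
u = exp(sigma*sqrt(dt)) = 1.143660; d = 1/u = 0.874385
p = (exp((r-q)*dt) - d) / (u - d) = 0.498661
Discount per step: exp(-r*dt) = 0.991412
Stock lattice S(k, i) with i counting down-moves:
  k=0: S(0,0) = 9.9100
  k=1: S(1,0) = 11.3337; S(1,1) = 8.6652
  k=2: S(2,0) = 12.9619; S(2,1) = 9.9100; S(2,2) = 7.5767
  k=3: S(3,0) = 14.8240; S(3,1) = 11.3337; S(3,2) = 8.6652; S(3,3) = 6.6249
  k=4: S(4,0) = 16.9536; S(4,1) = 12.9619; S(4,2) = 9.9100; S(4,3) = 7.5767; S(4,4) = 5.7928
Terminal payoffs V(N, i) = max(S_T - K, 0):
  V(4,0) = 7.313598; V(4,1) = 3.321873; V(4,2) = 0.270000; V(4,3) = 0.000000; V(4,4) = 0.000000
Backward induction: V(k, i) = exp(-r*dt) * [p * V(k+1, i) + (1-p) * V(k+1, i+1)]; then take max(V_cont, immediate exercise) for American.
  V(3,0) = exp(-r*dt) * [p*7.313598 + (1-p)*3.321873] = 5.266768; exercise = 5.183980; V(3,0) = max -> 5.266768
  V(3,1) = exp(-r*dt) * [p*3.321873 + (1-p)*0.270000] = 1.776461; exercise = 1.693674; V(3,1) = max -> 1.776461
  V(3,2) = exp(-r*dt) * [p*0.270000 + (1-p)*0.000000] = 0.133482; exercise = 0.000000; V(3,2) = max -> 0.133482
  V(3,3) = exp(-r*dt) * [p*0.000000 + (1-p)*0.000000] = 0.000000; exercise = 0.000000; V(3,3) = max -> 0.000000
  V(2,0) = exp(-r*dt) * [p*5.266768 + (1-p)*1.776461] = 3.486737; exercise = 3.321873; V(2,0) = max -> 3.486737
  V(2,1) = exp(-r*dt) * [p*1.776461 + (1-p)*0.133482] = 0.944589; exercise = 0.270000; V(2,1) = max -> 0.944589
  V(2,2) = exp(-r*dt) * [p*0.133482 + (1-p)*0.000000] = 0.065991; exercise = 0.000000; V(2,2) = max -> 0.065991
  V(1,0) = exp(-r*dt) * [p*3.486737 + (1-p)*0.944589] = 2.193260; exercise = 1.693674; V(1,0) = max -> 2.193260
  V(1,1) = exp(-r*dt) * [p*0.944589 + (1-p)*0.065991] = 0.499784; exercise = 0.000000; V(1,1) = max -> 0.499784
  V(0,0) = exp(-r*dt) * [p*2.193260 + (1-p)*0.499784] = 1.332710; exercise = 0.270000; V(0,0) = max -> 1.332710


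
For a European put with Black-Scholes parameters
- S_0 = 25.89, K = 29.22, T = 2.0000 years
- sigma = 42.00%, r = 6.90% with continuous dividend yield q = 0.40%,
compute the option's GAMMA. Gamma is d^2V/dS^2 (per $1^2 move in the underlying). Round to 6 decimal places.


Answer: Gamma = 0.024512

Derivation:
d1 = 0.3121428393; d2 = -0.2818268569
phi(d1) = 0.3799729894; exp(-qT) = 0.9920319148; exp(-rT) = 0.8710986917
Gamma = exp(-qT) * phi(d1) / (S * sigma * sqrt(T)) = 0.9920319148 * 0.3799729894 / (25.8900 * 0.4200 * 1.4142135624) = 0.024512


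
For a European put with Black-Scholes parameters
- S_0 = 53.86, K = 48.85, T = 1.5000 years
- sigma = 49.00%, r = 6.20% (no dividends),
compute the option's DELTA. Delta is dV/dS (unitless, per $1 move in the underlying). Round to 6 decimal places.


Answer: Delta = -0.268380

Derivation:
d1 = 0.6177191701; d2 = 0.0175941831
phi(d1) = 0.3296489364; exp(-qT) = 1.0000000000; exp(-rT) = 0.9111935003
N(-d1) = 0.2683802366
Delta = -exp(-qT) * N(-d1) = -1.0000000000 * 0.2683802366 = -0.268380


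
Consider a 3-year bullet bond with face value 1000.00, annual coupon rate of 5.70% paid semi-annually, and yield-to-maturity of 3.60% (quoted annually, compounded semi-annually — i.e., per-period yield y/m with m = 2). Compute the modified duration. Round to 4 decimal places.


Coupon per period c = face * coupon_rate / m = 28.500000
Periods per year m = 2; per-period yield y/m = 0.018000
Number of cashflows N = 6
Cashflows (t years, CF_t, discount factor 1/(1+y/m)^(m*t), PV):
  t = 0.5000: CF_t = 28.500000, DF = 0.982318, PV = 27.996071
  t = 1.0000: CF_t = 28.500000, DF = 0.964949, PV = 27.501052
  t = 1.5000: CF_t = 28.500000, DF = 0.947887, PV = 27.014786
  t = 2.0000: CF_t = 28.500000, DF = 0.931127, PV = 26.537118
  t = 2.5000: CF_t = 28.500000, DF = 0.914663, PV = 26.067895
  t = 3.0000: CF_t = 1028.500000, DF = 0.898490, PV = 924.097144
Price P = sum_t PV_t = 1059.214065
First compute Macaulay numerator sum_t t * PV_t:
  t * PV_t at t = 0.5000: 13.998035
  t * PV_t at t = 1.0000: 27.501052
  t * PV_t at t = 1.5000: 40.522178
  t * PV_t at t = 2.0000: 53.074235
  t * PV_t at t = 2.5000: 65.169739
  t * PV_t at t = 3.0000: 2772.291432
Macaulay duration D = 2972.556671 / 1059.214065 = 2.806380
Modified duration = D / (1 + y/m) = 2.806380 / (1 + 0.018000) = 2.756758

Answer: Modified duration = 2.7568


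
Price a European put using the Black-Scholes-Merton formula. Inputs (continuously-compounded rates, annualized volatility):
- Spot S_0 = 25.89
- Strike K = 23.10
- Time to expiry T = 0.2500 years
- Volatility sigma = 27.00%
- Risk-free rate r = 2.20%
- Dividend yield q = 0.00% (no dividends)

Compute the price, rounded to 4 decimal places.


d1 = (ln(S/K) + (r - q + 0.5*sigma^2) * T) / (sigma * sqrt(T)) = 0.95286427
d2 = d1 - sigma * sqrt(T) = 0.81786427
exp(-rT) = 0.99451510; exp(-qT) = 1.00000000
P = K * exp(-rT) * N(-d2) - S_0 * exp(-qT) * N(-d1)
N(-d1) = 0.17032942; N(-d2) = 0.20671735
P = 23.1000 * 0.99451510 * 0.20671735 - 25.8900 * 1.00000000 * 0.17032942 = 0.3392

Answer: Price = 0.3392


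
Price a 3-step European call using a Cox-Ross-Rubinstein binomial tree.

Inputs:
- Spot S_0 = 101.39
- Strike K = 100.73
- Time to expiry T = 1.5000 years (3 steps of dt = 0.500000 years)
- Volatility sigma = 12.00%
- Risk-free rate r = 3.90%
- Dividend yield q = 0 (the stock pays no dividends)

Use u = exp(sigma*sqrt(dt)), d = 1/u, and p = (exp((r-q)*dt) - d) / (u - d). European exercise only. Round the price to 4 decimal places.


dt = T/N = 0.500000
u = exp(sigma*sqrt(dt)) = 1.088557; d = 1/u = 0.918647
p = (exp((r-q)*dt) - d) / (u - d) = 0.594693
Discount per step: exp(-r*dt) = 0.980689
Stock lattice S(k, i) with i counting down-moves:
  k=0: S(0,0) = 101.3900
  k=1: S(1,0) = 110.3688; S(1,1) = 93.1417
  k=2: S(2,0) = 120.1427; S(2,1) = 101.3900; S(2,2) = 85.5644
  k=3: S(3,0) = 130.7821; S(3,1) = 110.3688; S(3,2) = 93.1417; S(3,3) = 78.6035
Terminal payoffs V(N, i) = max(S_T - K, 0):
  V(3,0) = 30.052143; V(3,1) = 9.638777; V(3,2) = 0.000000; V(3,3) = 0.000000
Backward induction: V(k, i) = exp(-r*dt) * [p * V(k+1, i) + (1-p) * V(k+1, i+1)].
  V(2,0) = exp(-r*dt) * [p*30.052143 + (1-p)*9.638777] = 21.357895
  V(2,1) = exp(-r*dt) * [p*9.638777 + (1-p)*0.000000] = 5.621419
  V(2,2) = exp(-r*dt) * [p*0.000000 + (1-p)*0.000000] = 0.000000
  V(1,0) = exp(-r*dt) * [p*21.357895 + (1-p)*5.621419] = 14.690513
  V(1,1) = exp(-r*dt) * [p*5.621419 + (1-p)*0.000000] = 3.278460
  V(0,0) = exp(-r*dt) * [p*14.690513 + (1-p)*3.278460] = 9.870758

Answer: Price = V(0,0) = 9.8708


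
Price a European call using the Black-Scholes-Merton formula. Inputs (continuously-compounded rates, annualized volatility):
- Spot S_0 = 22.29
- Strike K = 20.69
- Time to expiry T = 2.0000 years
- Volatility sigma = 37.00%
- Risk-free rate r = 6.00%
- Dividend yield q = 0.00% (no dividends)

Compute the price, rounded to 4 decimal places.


d1 = (ln(S/K) + (r - q + 0.5*sigma^2) * T) / (sigma * sqrt(T)) = 0.63331475
d2 = d1 - sigma * sqrt(T) = 0.11005573
exp(-rT) = 0.88692044; exp(-qT) = 1.00000000
C = S_0 * exp(-qT) * N(d1) - K * exp(-rT) * N(d2)
N(d1) = 0.73673594; N(d2) = 0.54381741
C = 22.2900 * 1.00000000 * 0.73673594 - 20.6900 * 0.88692044 * 0.54381741 = 6.4426

Answer: Price = 6.4426


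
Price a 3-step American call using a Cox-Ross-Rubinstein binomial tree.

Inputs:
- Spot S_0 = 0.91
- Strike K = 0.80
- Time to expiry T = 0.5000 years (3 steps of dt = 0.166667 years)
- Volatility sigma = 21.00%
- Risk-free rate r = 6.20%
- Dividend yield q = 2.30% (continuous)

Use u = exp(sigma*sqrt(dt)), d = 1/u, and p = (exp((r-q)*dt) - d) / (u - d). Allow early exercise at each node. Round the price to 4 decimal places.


Answer: Price = V(0,0) = 0.1346

Derivation:
dt = T/N = 0.166667
u = exp(sigma*sqrt(dt)) = 1.089514; d = 1/u = 0.917840
p = (exp((r-q)*dt) - d) / (u - d) = 0.516566
Discount per step: exp(-r*dt) = 0.989720
Stock lattice S(k, i) with i counting down-moves:
  k=0: S(0,0) = 0.9100
  k=1: S(1,0) = 0.9915; S(1,1) = 0.8352
  k=2: S(2,0) = 1.0802; S(2,1) = 0.9100; S(2,2) = 0.7666
  k=3: S(3,0) = 1.1769; S(3,1) = 0.9915; S(3,2) = 0.8352; S(3,3) = 0.7036
Terminal payoffs V(N, i) = max(S_T - K, 0):
  V(3,0) = 0.376902; V(3,1) = 0.191458; V(3,2) = 0.035234; V(3,3) = 0.000000
Backward induction: V(k, i) = exp(-r*dt) * [p * V(k+1, i) + (1-p) * V(k+1, i+1)]; then take max(V_cont, immediate exercise) for American.
  V(2,0) = exp(-r*dt) * [p*0.376902 + (1-p)*0.191458] = 0.284299; exercise = 0.280208; V(2,0) = max -> 0.284299
  V(2,1) = exp(-r*dt) * [p*0.191458 + (1-p)*0.035234] = 0.114742; exercise = 0.110000; V(2,1) = max -> 0.114742
  V(2,2) = exp(-r*dt) * [p*0.035234 + (1-p)*0.000000] = 0.018014; exercise = 0.000000; V(2,2) = max -> 0.018014
  V(1,0) = exp(-r*dt) * [p*0.284299 + (1-p)*0.114742] = 0.200250; exercise = 0.191458; V(1,0) = max -> 0.200250
  V(1,1) = exp(-r*dt) * [p*0.114742 + (1-p)*0.018014] = 0.067282; exercise = 0.035234; V(1,1) = max -> 0.067282
  V(0,0) = exp(-r*dt) * [p*0.200250 + (1-p)*0.067282] = 0.134571; exercise = 0.110000; V(0,0) = max -> 0.134571


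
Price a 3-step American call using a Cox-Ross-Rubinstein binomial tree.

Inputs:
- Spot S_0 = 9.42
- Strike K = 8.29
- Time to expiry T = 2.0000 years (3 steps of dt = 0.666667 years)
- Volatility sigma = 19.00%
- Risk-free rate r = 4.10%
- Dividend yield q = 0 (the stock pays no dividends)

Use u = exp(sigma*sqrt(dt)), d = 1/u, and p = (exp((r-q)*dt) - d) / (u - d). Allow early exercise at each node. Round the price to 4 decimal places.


dt = T/N = 0.666667
u = exp(sigma*sqrt(dt)) = 1.167815; d = 1/u = 0.856300
p = (exp((r-q)*dt) - d) / (u - d) = 0.550247
Discount per step: exp(-r*dt) = 0.973037
Stock lattice S(k, i) with i counting down-moves:
  k=0: S(0,0) = 9.4200
  k=1: S(1,0) = 11.0008; S(1,1) = 8.0663
  k=2: S(2,0) = 12.8469; S(2,1) = 9.4200; S(2,2) = 6.9072
  k=3: S(3,0) = 15.0028; S(3,1) = 11.0008; S(3,2) = 8.0663; S(3,3) = 5.9146
Terminal payoffs V(N, i) = max(S_T - K, 0):
  V(3,0) = 6.712819; V(3,1) = 2.710816; V(3,2) = 0.000000; V(3,3) = 0.000000
Backward induction: V(k, i) = exp(-r*dt) * [p * V(k+1, i) + (1-p) * V(k+1, i+1)]; then take max(V_cont, immediate exercise) for American.
  V(2,0) = exp(-r*dt) * [p*6.712819 + (1-p)*2.710816] = 4.780441; exercise = 4.556916; V(2,0) = max -> 4.780441
  V(2,1) = exp(-r*dt) * [p*2.710816 + (1-p)*0.000000] = 1.451401; exercise = 1.130000; V(2,1) = max -> 1.451401
  V(2,2) = exp(-r*dt) * [p*0.000000 + (1-p)*0.000000] = 0.000000; exercise = 0.000000; V(2,2) = max -> 0.000000
  V(1,0) = exp(-r*dt) * [p*4.780441 + (1-p)*1.451401] = 3.194671; exercise = 2.710816; V(1,0) = max -> 3.194671
  V(1,1) = exp(-r*dt) * [p*1.451401 + (1-p)*0.000000] = 0.777096; exercise = 0.000000; V(1,1) = max -> 0.777096
  V(0,0) = exp(-r*dt) * [p*3.194671 + (1-p)*0.777096] = 2.050540; exercise = 1.130000; V(0,0) = max -> 2.050540

Answer: Price = V(0,0) = 2.0505


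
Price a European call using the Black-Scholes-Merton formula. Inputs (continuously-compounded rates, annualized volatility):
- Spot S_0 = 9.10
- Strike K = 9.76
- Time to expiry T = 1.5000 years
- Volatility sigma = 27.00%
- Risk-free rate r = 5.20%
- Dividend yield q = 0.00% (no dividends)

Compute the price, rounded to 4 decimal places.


d1 = (ln(S/K) + (r - q + 0.5*sigma^2) * T) / (sigma * sqrt(T)) = 0.18947866
d2 = d1 - sigma * sqrt(T) = -0.14120246
exp(-rT) = 0.92496443; exp(-qT) = 1.00000000
C = S_0 * exp(-qT) * N(d1) - K * exp(-rT) * N(d2)
N(d1) = 0.57514116; N(d2) = 0.44385500
C = 9.1000 * 1.00000000 * 0.57514116 - 9.7600 * 0.92496443 * 0.44385500 = 1.2268

Answer: Price = 1.2268


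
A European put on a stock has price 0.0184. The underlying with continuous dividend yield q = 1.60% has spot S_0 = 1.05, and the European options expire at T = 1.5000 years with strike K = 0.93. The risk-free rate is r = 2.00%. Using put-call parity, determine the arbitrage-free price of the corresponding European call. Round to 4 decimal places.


Answer: Call price = 0.1410

Derivation:
Put-call parity: C - P = S_0 * exp(-qT) - K * exp(-rT).
S_0 * exp(-qT) = 1.0500 * 0.97628571 = 1.02510000
K * exp(-rT) = 0.9300 * 0.97044553 = 0.90251435
C = P + S*exp(-qT) - K*exp(-rT)
C = 0.0184 + 1.02510000 - 0.90251435 = 0.1410


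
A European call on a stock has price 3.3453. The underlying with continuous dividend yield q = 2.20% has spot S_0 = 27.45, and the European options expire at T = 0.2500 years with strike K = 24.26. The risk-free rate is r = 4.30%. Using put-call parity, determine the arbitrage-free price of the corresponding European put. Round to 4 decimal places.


Answer: Put price = 0.0465

Derivation:
Put-call parity: C - P = S_0 * exp(-qT) - K * exp(-rT).
S_0 * exp(-qT) = 27.4500 * 0.99451510 = 27.29943942
K * exp(-rT) = 24.2600 * 0.98930757 = 24.00060176
P = C - S*exp(-qT) + K*exp(-rT)
P = 3.3453 - 27.29943942 + 24.00060176 = 0.0465


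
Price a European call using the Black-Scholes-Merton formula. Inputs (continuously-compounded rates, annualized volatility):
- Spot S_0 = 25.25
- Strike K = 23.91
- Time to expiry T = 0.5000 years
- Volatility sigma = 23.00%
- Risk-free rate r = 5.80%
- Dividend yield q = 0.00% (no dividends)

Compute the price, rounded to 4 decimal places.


Answer: Price = 2.7848

Derivation:
d1 = (ln(S/K) + (r - q + 0.5*sigma^2) * T) / (sigma * sqrt(T)) = 0.59491891
d2 = d1 - sigma * sqrt(T) = 0.43228435
exp(-rT) = 0.97141646; exp(-qT) = 1.00000000
C = S_0 * exp(-qT) * N(d1) - K * exp(-rT) * N(d2)
N(d1) = 0.72405116; N(d2) = 0.66723262
C = 25.2500 * 1.00000000 * 0.72405116 - 23.9100 * 0.97141646 * 0.66723262 = 2.7848
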